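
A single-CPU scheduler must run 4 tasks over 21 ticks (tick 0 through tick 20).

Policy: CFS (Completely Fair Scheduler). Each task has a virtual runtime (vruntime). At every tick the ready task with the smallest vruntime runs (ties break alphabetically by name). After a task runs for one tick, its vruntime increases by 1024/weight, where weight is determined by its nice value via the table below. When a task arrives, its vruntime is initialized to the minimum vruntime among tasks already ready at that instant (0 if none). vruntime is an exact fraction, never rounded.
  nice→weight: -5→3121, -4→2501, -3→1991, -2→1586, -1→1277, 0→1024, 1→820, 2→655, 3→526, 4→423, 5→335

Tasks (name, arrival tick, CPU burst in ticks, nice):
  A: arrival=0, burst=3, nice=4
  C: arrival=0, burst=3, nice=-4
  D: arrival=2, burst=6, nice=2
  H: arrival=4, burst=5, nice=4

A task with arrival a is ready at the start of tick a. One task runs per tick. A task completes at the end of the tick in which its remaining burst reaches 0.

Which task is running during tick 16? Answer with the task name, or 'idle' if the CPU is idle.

running at tick 16 = H

t=0: vr[A=0 C=0] → run A
t=1: vr[A=1024/423 C=0] → run C
t=2: vr[A=1024/423 C=1024/2501 D=1024/2501] → run C
t=3: vr[A=1024/423 C=2048/2501 D=1024/2501] → run D
t=4: vr[A=1024/423 C=2048/2501 D=3231744/1638155 H=2048/2501] → run C
t=5: vr[A=1024/423 D=3231744/1638155 H=2048/2501] → run H
t=6: vr[A=1024/423 D=3231744/1638155 H=3427328/1057923] → run D
t=7: vr[A=1024/423 D=5792768/1638155 H=3427328/1057923] → run A
t=8: vr[A=2048/423 D=5792768/1638155 H=3427328/1057923] → run H
t=9: vr[A=2048/423 D=5792768/1638155 H=5988352/1057923] → run D
t=10: vr[A=2048/423 D=8353792/1638155 H=5988352/1057923] → run A
t=11: vr[D=8353792/1638155 H=5988352/1057923] → run D
t=12: vr[D=10914816/1638155 H=5988352/1057923] → run H
t=13: vr[D=10914816/1638155 H=2849792/352641] → run D
t=14: vr[D=2695168/327631 H=2849792/352641] → run H
t=15: vr[D=2695168/327631 H=11110400/1057923] → run D
t=16: vr[H=11110400/1057923] → run H
t=17: (idle)
t=18: (idle)
t=19: (idle)
t=20: (idle)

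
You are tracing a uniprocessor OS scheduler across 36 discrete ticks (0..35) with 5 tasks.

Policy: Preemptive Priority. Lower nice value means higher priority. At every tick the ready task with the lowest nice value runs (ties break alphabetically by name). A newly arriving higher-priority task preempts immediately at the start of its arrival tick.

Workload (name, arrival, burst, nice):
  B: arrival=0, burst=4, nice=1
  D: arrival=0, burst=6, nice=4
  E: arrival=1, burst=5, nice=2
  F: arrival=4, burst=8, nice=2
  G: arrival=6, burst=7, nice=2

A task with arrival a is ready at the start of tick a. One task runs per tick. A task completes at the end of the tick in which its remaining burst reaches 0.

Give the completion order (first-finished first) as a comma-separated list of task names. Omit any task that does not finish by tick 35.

completion order = B, E, F, G, D

t=0: ready={B,D} → run B
t=1: ready={B,D,E} → run B
t=2: ready={B,D,E} → run B
t=3: ready={B,D,E} → run B
t=4: ready={D,E,F} → run E
t=5: ready={D,E,F} → run E
t=6: ready={D,E,F,G} → run E
t=7: ready={D,E,F,G} → run E
t=8: ready={D,E,F,G} → run E
t=9: ready={D,F,G} → run F
t=10: ready={D,F,G} → run F
t=11: ready={D,F,G} → run F
t=12: ready={D,F,G} → run F
t=13: ready={D,F,G} → run F
t=14: ready={D,F,G} → run F
t=15: ready={D,F,G} → run F
t=16: ready={D,F,G} → run F
t=17: ready={D,G} → run G
t=18: ready={D,G} → run G
t=19: ready={D,G} → run G
t=20: ready={D,G} → run G
t=21: ready={D,G} → run G
t=22: ready={D,G} → run G
t=23: ready={D,G} → run G
t=24: ready={D} → run D
t=25: ready={D} → run D
t=26: ready={D} → run D
t=27: ready={D} → run D
t=28: ready={D} → run D
t=29: ready={D} → run D
t=30: (idle)
t=31: (idle)
t=32: (idle)
t=33: (idle)
t=34: (idle)
t=35: (idle)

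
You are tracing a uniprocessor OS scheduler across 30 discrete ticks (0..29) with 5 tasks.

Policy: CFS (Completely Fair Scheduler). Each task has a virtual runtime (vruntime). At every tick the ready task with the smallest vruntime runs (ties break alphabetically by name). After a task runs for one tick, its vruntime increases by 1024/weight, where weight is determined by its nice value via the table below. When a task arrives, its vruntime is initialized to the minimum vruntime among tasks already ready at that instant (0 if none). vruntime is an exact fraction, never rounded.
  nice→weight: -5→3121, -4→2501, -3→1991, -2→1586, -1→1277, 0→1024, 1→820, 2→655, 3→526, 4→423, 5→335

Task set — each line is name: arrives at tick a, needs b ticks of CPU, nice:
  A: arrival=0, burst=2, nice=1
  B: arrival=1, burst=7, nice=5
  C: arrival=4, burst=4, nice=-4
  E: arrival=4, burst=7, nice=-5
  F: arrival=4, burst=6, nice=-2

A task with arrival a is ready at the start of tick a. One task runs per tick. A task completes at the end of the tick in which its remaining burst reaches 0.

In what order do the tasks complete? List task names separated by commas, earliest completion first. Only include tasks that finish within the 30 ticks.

t=0: vr[A=0] → run A
t=1: vr[A=256/205 B=256/205] → run A
t=2: vr[B=256/205] → run B
t=3: vr[B=59136/13735] → run B
t=4: vr[B=20224/2747 C=20224/2747 E=20224/2747 F=20224/2747] → run B
t=5: vr[B=143104/13735 C=20224/2747 E=20224/2747 F=20224/2747] → run C
t=6: vr[B=143104/13735 C=1302272/167567 E=20224/2747 F=20224/2747] → run E
t=7: vr[B=143104/13735 C=1302272/167567 E=65932032/8573387 F=20224/2747] → run F
t=8: vr[B=143104/13735 C=1302272/167567 E=65932032/8573387 F=17444096/2178371] → run E
t=9: vr[B=143104/13735 C=1302272/167567 E=68744960/8573387 F=17444096/2178371] → run C
t=10: vr[B=143104/13735 C=1370880/167567 E=68744960/8573387 F=17444096/2178371] → run F
t=11: vr[B=143104/13735 C=1370880/167567 E=68744960/8573387 F=18850560/2178371] → run E
t=12: vr[B=143104/13735 C=1370880/167567 E=71557888/8573387 F=18850560/2178371] → run C
t=13: vr[B=143104/13735 C=1439488/167567 E=71557888/8573387 F=18850560/2178371] → run E
t=14: vr[B=143104/13735 C=1439488/167567 E=74370816/8573387 F=18850560/2178371] → run C
t=15: vr[B=143104/13735 E=74370816/8573387 F=18850560/2178371] → run F
t=16: vr[B=143104/13735 E=74370816/8573387 F=20257024/2178371] → run E
t=17: vr[B=143104/13735 E=77183744/8573387 F=20257024/2178371] → run E
t=18: vr[B=143104/13735 E=79996672/8573387 F=20257024/2178371] → run F
t=19: vr[B=143104/13735 E=79996672/8573387 F=21663488/2178371] → run E
t=20: vr[B=143104/13735 F=21663488/2178371] → run F
t=21: vr[B=143104/13735 F=23069952/2178371] → run B
t=22: vr[B=185088/13735 F=23069952/2178371] → run F
t=23: vr[B=185088/13735] → run B
t=24: vr[B=227072/13735] → run B
t=25: vr[B=269056/13735] → run B
t=26: (idle)
t=27: (idle)
t=28: (idle)
t=29: (idle)

completion order = A, C, E, F, B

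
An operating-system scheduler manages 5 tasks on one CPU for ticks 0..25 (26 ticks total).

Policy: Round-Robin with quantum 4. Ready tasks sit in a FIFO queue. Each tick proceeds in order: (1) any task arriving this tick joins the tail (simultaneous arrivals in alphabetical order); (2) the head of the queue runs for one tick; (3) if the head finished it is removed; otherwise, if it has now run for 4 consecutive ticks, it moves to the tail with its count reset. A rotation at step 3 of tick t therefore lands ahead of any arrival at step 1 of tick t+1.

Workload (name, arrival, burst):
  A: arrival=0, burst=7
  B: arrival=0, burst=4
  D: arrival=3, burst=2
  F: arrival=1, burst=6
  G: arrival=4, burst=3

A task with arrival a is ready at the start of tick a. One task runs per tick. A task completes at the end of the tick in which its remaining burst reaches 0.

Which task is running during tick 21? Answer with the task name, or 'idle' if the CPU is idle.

t=0: queue=[A,B] q_used=0 → run A
t=1: queue=[A,B,F] q_used=1 → run A
t=2: queue=[A,B,F] q_used=2 → run A
t=3: queue=[A,B,F,D] q_used=3 → run A
t=4: queue=[B,F,D,A,G] q_used=0 → run B
t=5: queue=[B,F,D,A,G] q_used=1 → run B
t=6: queue=[B,F,D,A,G] q_used=2 → run B
t=7: queue=[B,F,D,A,G] q_used=3 → run B
t=8: queue=[F,D,A,G] q_used=0 → run F
t=9: queue=[F,D,A,G] q_used=1 → run F
t=10: queue=[F,D,A,G] q_used=2 → run F
t=11: queue=[F,D,A,G] q_used=3 → run F
t=12: queue=[D,A,G,F] q_used=0 → run D
t=13: queue=[D,A,G,F] q_used=1 → run D
t=14: queue=[A,G,F] q_used=0 → run A
t=15: queue=[A,G,F] q_used=1 → run A
t=16: queue=[A,G,F] q_used=2 → run A
t=17: queue=[G,F] q_used=0 → run G
t=18: queue=[G,F] q_used=1 → run G
t=19: queue=[G,F] q_used=2 → run G
t=20: queue=[F] q_used=0 → run F
t=21: queue=[F] q_used=1 → run F
t=22: (idle)
t=23: (idle)
t=24: (idle)
t=25: (idle)

running at tick 21 = F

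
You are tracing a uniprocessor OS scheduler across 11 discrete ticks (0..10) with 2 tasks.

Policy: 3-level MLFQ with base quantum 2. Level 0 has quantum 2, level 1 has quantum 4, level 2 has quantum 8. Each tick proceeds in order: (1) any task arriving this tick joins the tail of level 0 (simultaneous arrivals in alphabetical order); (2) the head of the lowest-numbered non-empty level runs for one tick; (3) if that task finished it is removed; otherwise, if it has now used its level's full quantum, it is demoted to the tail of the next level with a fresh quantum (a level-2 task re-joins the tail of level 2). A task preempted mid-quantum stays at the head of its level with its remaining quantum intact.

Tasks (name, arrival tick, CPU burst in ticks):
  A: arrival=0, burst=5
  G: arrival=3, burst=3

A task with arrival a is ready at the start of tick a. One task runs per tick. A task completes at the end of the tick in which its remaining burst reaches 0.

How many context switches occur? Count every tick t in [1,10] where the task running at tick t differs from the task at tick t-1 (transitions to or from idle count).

t=0: L0/L1/L2 = A/-/- → run A
t=1: L0/L1/L2 = A/-/- → run A
t=2: L0/L1/L2 = -/A/- → run A
t=3: L0/L1/L2 = G/A/- → run G
t=4: L0/L1/L2 = G/A/- → run G
t=5: L0/L1/L2 = -/AG/- → run A
t=6: L0/L1/L2 = -/AG/- → run A
t=7: L0/L1/L2 = -/G/- → run G
t=8: (idle)
t=9: (idle)
t=10: (idle)

context switches = 4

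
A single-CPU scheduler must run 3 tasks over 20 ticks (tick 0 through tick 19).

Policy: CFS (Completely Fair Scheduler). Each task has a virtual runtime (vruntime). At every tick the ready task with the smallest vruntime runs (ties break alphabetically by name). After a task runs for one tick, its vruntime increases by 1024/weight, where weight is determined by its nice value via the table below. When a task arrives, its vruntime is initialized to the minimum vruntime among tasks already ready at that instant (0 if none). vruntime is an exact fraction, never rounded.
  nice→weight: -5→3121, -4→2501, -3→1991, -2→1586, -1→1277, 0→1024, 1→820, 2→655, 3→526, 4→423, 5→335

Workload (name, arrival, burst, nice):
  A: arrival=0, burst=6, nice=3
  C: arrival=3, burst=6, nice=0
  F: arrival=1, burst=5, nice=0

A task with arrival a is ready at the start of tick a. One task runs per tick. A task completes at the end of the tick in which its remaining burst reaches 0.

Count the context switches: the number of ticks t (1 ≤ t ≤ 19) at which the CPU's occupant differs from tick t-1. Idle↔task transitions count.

t=0: vr[A=0] → run A
t=1: vr[A=512/263 F=512/263] → run A
t=2: vr[A=1024/263 F=512/263] → run F
t=3: vr[A=1024/263 C=775/263 F=775/263] → run C
t=4: vr[A=1024/263 C=1038/263 F=775/263] → run F
t=5: vr[A=1024/263 C=1038/263 F=1038/263] → run A
t=6: vr[A=1536/263 C=1038/263 F=1038/263] → run C
t=7: vr[A=1536/263 C=1301/263 F=1038/263] → run F
t=8: vr[A=1536/263 C=1301/263 F=1301/263] → run C
t=9: vr[A=1536/263 C=1564/263 F=1301/263] → run F
t=10: vr[A=1536/263 C=1564/263 F=1564/263] → run A
t=11: vr[A=2048/263 C=1564/263 F=1564/263] → run C
t=12: vr[A=2048/263 C=1827/263 F=1564/263] → run F
t=13: vr[A=2048/263 C=1827/263] → run C
t=14: vr[A=2048/263 C=2090/263] → run A
t=15: vr[A=2560/263 C=2090/263] → run C
t=16: vr[A=2560/263] → run A
t=17: (idle)
t=18: (idle)
t=19: (idle)

context switches = 16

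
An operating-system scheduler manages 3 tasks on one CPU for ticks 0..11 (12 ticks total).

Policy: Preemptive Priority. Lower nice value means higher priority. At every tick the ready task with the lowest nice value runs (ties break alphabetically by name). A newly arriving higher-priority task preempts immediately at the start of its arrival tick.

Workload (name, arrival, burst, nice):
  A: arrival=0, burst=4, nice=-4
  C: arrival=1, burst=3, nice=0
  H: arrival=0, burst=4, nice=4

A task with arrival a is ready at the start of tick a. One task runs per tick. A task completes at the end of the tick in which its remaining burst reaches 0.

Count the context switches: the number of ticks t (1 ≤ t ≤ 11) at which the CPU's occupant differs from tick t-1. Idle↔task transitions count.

context switches = 3

t=0: ready={A,H} → run A
t=1: ready={A,C,H} → run A
t=2: ready={A,C,H} → run A
t=3: ready={A,C,H} → run A
t=4: ready={C,H} → run C
t=5: ready={C,H} → run C
t=6: ready={C,H} → run C
t=7: ready={H} → run H
t=8: ready={H} → run H
t=9: ready={H} → run H
t=10: ready={H} → run H
t=11: (idle)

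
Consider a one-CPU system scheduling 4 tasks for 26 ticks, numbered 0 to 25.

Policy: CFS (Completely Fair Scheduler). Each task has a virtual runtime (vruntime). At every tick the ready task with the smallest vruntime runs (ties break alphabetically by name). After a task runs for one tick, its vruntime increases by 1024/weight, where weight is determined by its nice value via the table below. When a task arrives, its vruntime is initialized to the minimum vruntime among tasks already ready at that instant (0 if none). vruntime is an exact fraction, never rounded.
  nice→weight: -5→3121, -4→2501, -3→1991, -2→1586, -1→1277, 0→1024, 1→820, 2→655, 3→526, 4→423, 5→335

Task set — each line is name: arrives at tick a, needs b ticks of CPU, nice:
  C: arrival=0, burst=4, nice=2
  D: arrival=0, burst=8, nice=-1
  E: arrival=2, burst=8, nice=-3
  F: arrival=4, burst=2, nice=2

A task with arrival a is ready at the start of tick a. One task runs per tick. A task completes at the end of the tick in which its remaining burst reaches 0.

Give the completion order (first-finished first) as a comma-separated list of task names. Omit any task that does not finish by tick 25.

t=0: vr[C=0 D=0] → run C
t=1: vr[C=1024/655 D=0] → run D
t=2: vr[C=1024/655 D=1024/1277 E=1024/1277] → run D
t=3: vr[C=1024/655 D=2048/1277 E=1024/1277] → run E
t=4: vr[C=1024/655 D=2048/1277 E=3346432/2542507 F=3346432/2542507] → run E
t=5: vr[C=1024/655 D=2048/1277 E=4654080/2542507 F=3346432/2542507] → run F
t=6: vr[C=1024/655 D=2048/1277 E=4654080/2542507 F=4795440128/1665342085] → run C
t=7: vr[C=2048/655 D=2048/1277 E=4654080/2542507 F=4795440128/1665342085] → run D
t=8: vr[C=2048/655 D=3072/1277 E=4654080/2542507 F=4795440128/1665342085] → run E
t=9: vr[C=2048/655 D=3072/1277 E=5961728/2542507 F=4795440128/1665342085] → run E
t=10: vr[C=2048/655 D=3072/1277 E=7269376/2542507 F=4795440128/1665342085] → run D
t=11: vr[C=2048/655 D=4096/1277 E=7269376/2542507 F=4795440128/1665342085] → run E
t=12: vr[C=2048/655 D=4096/1277 E=8577024/2542507 F=4795440128/1665342085] → run F
t=13: vr[C=2048/655 D=4096/1277 E=8577024/2542507] → run C
t=14: vr[C=3072/655 D=4096/1277 E=8577024/2542507] → run D
t=15: vr[C=3072/655 D=5120/1277 E=8577024/2542507] → run E
t=16: vr[C=3072/655 D=5120/1277 E=9884672/2542507] → run E
t=17: vr[C=3072/655 D=5120/1277 E=11192320/2542507] → run D
t=18: vr[C=3072/655 D=6144/1277 E=11192320/2542507] → run E
t=19: vr[C=3072/655 D=6144/1277] → run C
t=20: vr[D=6144/1277] → run D
t=21: vr[D=7168/1277] → run D
t=22: (idle)
t=23: (idle)
t=24: (idle)
t=25: (idle)

completion order = F, E, C, D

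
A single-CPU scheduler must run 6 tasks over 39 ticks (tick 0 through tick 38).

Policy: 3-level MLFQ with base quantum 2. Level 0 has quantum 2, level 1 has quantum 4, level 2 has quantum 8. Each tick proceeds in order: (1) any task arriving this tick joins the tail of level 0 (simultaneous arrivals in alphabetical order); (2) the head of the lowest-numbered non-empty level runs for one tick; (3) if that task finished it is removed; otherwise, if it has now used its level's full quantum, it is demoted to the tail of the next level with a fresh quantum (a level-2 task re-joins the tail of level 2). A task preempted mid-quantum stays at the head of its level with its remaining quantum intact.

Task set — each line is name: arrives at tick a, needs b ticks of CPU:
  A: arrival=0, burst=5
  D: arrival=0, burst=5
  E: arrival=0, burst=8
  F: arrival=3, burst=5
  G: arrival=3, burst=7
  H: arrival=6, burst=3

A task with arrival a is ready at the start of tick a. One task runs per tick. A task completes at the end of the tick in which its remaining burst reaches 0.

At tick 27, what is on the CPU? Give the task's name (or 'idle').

t=0: L0/L1/L2 = ADE/-/- → run A
t=1: L0/L1/L2 = ADE/-/- → run A
t=2: L0/L1/L2 = DE/A/- → run D
t=3: L0/L1/L2 = DEFG/A/- → run D
t=4: L0/L1/L2 = EFG/AD/- → run E
t=5: L0/L1/L2 = EFG/AD/- → run E
t=6: L0/L1/L2 = FGH/ADE/- → run F
t=7: L0/L1/L2 = FGH/ADE/- → run F
t=8: L0/L1/L2 = GH/ADEF/- → run G
t=9: L0/L1/L2 = GH/ADEF/- → run G
t=10: L0/L1/L2 = H/ADEFG/- → run H
t=11: L0/L1/L2 = H/ADEFG/- → run H
t=12: L0/L1/L2 = -/ADEFGH/- → run A
t=13: L0/L1/L2 = -/ADEFGH/- → run A
t=14: L0/L1/L2 = -/ADEFGH/- → run A
t=15: L0/L1/L2 = -/DEFGH/- → run D
t=16: L0/L1/L2 = -/DEFGH/- → run D
t=17: L0/L1/L2 = -/DEFGH/- → run D
t=18: L0/L1/L2 = -/EFGH/- → run E
t=19: L0/L1/L2 = -/EFGH/- → run E
t=20: L0/L1/L2 = -/EFGH/- → run E
t=21: L0/L1/L2 = -/EFGH/- → run E
t=22: L0/L1/L2 = -/FGH/E → run F
t=23: L0/L1/L2 = -/FGH/E → run F
t=24: L0/L1/L2 = -/FGH/E → run F
t=25: L0/L1/L2 = -/GH/E → run G
t=26: L0/L1/L2 = -/GH/E → run G
t=27: L0/L1/L2 = -/GH/E → run G
t=28: L0/L1/L2 = -/GH/E → run G
t=29: L0/L1/L2 = -/H/EG → run H
t=30: L0/L1/L2 = -/-/EG → run E
t=31: L0/L1/L2 = -/-/EG → run E
t=32: L0/L1/L2 = -/-/G → run G
t=33: (idle)
t=34: (idle)
t=35: (idle)
t=36: (idle)
t=37: (idle)
t=38: (idle)

running at tick 27 = G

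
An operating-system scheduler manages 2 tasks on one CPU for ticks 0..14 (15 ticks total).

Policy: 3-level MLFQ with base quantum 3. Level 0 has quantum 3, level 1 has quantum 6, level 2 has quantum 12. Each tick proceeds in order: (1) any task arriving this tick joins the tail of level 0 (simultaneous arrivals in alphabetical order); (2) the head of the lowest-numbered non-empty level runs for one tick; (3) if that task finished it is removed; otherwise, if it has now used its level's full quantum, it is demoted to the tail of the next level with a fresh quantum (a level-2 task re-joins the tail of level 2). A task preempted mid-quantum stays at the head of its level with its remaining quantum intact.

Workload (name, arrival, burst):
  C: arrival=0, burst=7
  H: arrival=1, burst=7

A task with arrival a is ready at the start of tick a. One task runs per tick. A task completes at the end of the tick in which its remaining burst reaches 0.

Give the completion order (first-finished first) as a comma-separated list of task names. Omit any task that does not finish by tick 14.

t=0: L0/L1/L2 = C/-/- → run C
t=1: L0/L1/L2 = CH/-/- → run C
t=2: L0/L1/L2 = CH/-/- → run C
t=3: L0/L1/L2 = H/C/- → run H
t=4: L0/L1/L2 = H/C/- → run H
t=5: L0/L1/L2 = H/C/- → run H
t=6: L0/L1/L2 = -/CH/- → run C
t=7: L0/L1/L2 = -/CH/- → run C
t=8: L0/L1/L2 = -/CH/- → run C
t=9: L0/L1/L2 = -/CH/- → run C
t=10: L0/L1/L2 = -/H/- → run H
t=11: L0/L1/L2 = -/H/- → run H
t=12: L0/L1/L2 = -/H/- → run H
t=13: L0/L1/L2 = -/H/- → run H
t=14: (idle)

completion order = C, H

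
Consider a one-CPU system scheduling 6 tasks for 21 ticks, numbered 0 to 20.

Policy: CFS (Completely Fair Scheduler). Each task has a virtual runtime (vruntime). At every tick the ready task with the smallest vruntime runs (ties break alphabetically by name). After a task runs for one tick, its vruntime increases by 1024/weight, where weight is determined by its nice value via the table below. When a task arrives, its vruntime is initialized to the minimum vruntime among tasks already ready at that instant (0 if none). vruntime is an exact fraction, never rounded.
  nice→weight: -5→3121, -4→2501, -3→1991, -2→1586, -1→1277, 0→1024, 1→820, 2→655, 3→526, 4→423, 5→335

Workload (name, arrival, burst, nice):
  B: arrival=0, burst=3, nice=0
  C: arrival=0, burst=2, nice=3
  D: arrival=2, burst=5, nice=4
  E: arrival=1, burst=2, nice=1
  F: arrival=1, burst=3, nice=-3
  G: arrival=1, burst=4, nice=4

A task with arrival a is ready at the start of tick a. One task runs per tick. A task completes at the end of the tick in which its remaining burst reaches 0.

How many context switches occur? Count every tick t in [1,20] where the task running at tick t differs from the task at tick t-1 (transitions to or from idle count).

context switches = 19

t=0: vr[B=0 C=0] → run B
t=1: vr[B=1 C=0 E=0 F=0 G=0] → run C
t=2: vr[B=1 C=512/263 D=0 E=0 F=0 G=0] → run D
t=3: vr[B=1 C=512/263 D=1024/423 E=0 F=0 G=0] → run E
t=4: vr[B=1 C=512/263 D=1024/423 E=256/205 F=0 G=0] → run F
t=5: vr[B=1 C=512/263 D=1024/423 E=256/205 F=1024/1991 G=0] → run G
t=6: vr[B=1 C=512/263 D=1024/423 E=256/205 F=1024/1991 G=1024/423] → run F
t=7: vr[B=1 C=512/263 D=1024/423 E=256/205 F=2048/1991 G=1024/423] → run B
t=8: vr[B=2 C=512/263 D=1024/423 E=256/205 F=2048/1991 G=1024/423] → run F
t=9: vr[B=2 C=512/263 D=1024/423 E=256/205 G=1024/423] → run E
t=10: vr[B=2 C=512/263 D=1024/423 G=1024/423] → run C
t=11: vr[B=2 D=1024/423 G=1024/423] → run B
t=12: vr[D=1024/423 G=1024/423] → run D
t=13: vr[D=2048/423 G=1024/423] → run G
t=14: vr[D=2048/423 G=2048/423] → run D
t=15: vr[D=1024/141 G=2048/423] → run G
t=16: vr[D=1024/141 G=1024/141] → run D
t=17: vr[D=4096/423 G=1024/141] → run G
t=18: vr[D=4096/423] → run D
t=19: (idle)
t=20: (idle)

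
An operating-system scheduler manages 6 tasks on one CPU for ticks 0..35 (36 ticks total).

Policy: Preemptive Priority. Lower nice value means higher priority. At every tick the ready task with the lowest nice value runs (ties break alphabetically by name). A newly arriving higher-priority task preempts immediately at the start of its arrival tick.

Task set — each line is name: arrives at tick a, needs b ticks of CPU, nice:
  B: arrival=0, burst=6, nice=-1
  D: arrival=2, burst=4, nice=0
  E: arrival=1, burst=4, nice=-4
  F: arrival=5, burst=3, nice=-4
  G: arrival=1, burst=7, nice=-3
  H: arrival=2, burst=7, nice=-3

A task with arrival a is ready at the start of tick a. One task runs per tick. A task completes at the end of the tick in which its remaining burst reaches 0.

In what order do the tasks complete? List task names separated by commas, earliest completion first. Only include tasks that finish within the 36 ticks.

completion order = E, F, G, H, B, D

t=0: ready={B} → run B
t=1: ready={B,E,G} → run E
t=2: ready={B,D,E,G,H} → run E
t=3: ready={B,D,E,G,H} → run E
t=4: ready={B,D,E,G,H} → run E
t=5: ready={B,D,F,G,H} → run F
t=6: ready={B,D,F,G,H} → run F
t=7: ready={B,D,F,G,H} → run F
t=8: ready={B,D,G,H} → run G
t=9: ready={B,D,G,H} → run G
t=10: ready={B,D,G,H} → run G
t=11: ready={B,D,G,H} → run G
t=12: ready={B,D,G,H} → run G
t=13: ready={B,D,G,H} → run G
t=14: ready={B,D,G,H} → run G
t=15: ready={B,D,H} → run H
t=16: ready={B,D,H} → run H
t=17: ready={B,D,H} → run H
t=18: ready={B,D,H} → run H
t=19: ready={B,D,H} → run H
t=20: ready={B,D,H} → run H
t=21: ready={B,D,H} → run H
t=22: ready={B,D} → run B
t=23: ready={B,D} → run B
t=24: ready={B,D} → run B
t=25: ready={B,D} → run B
t=26: ready={B,D} → run B
t=27: ready={D} → run D
t=28: ready={D} → run D
t=29: ready={D} → run D
t=30: ready={D} → run D
t=31: (idle)
t=32: (idle)
t=33: (idle)
t=34: (idle)
t=35: (idle)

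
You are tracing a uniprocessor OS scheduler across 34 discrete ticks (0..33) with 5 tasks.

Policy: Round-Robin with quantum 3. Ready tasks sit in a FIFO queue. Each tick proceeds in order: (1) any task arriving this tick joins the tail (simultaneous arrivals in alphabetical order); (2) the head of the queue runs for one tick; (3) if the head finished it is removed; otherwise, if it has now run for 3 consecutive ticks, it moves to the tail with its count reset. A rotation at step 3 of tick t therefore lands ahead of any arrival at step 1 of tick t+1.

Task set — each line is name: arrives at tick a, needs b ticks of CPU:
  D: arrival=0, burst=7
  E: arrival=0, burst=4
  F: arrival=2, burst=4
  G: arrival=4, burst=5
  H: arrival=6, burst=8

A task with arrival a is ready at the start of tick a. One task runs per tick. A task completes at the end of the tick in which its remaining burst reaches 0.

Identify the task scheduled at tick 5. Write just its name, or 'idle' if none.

t=0: queue=[D,E] q_used=0 → run D
t=1: queue=[D,E] q_used=1 → run D
t=2: queue=[D,E,F] q_used=2 → run D
t=3: queue=[E,F,D] q_used=0 → run E
t=4: queue=[E,F,D,G] q_used=1 → run E
t=5: queue=[E,F,D,G] q_used=2 → run E
t=6: queue=[F,D,G,E,H] q_used=0 → run F
t=7: queue=[F,D,G,E,H] q_used=1 → run F
t=8: queue=[F,D,G,E,H] q_used=2 → run F
t=9: queue=[D,G,E,H,F] q_used=0 → run D
t=10: queue=[D,G,E,H,F] q_used=1 → run D
t=11: queue=[D,G,E,H,F] q_used=2 → run D
t=12: queue=[G,E,H,F,D] q_used=0 → run G
t=13: queue=[G,E,H,F,D] q_used=1 → run G
t=14: queue=[G,E,H,F,D] q_used=2 → run G
t=15: queue=[E,H,F,D,G] q_used=0 → run E
t=16: queue=[H,F,D,G] q_used=0 → run H
t=17: queue=[H,F,D,G] q_used=1 → run H
t=18: queue=[H,F,D,G] q_used=2 → run H
t=19: queue=[F,D,G,H] q_used=0 → run F
t=20: queue=[D,G,H] q_used=0 → run D
t=21: queue=[G,H] q_used=0 → run G
t=22: queue=[G,H] q_used=1 → run G
t=23: queue=[H] q_used=0 → run H
t=24: queue=[H] q_used=1 → run H
t=25: queue=[H] q_used=2 → run H
t=26: queue=[H] q_used=0 → run H
t=27: queue=[H] q_used=1 → run H
t=28: (idle)
t=29: (idle)
t=30: (idle)
t=31: (idle)
t=32: (idle)
t=33: (idle)

running at tick 5 = E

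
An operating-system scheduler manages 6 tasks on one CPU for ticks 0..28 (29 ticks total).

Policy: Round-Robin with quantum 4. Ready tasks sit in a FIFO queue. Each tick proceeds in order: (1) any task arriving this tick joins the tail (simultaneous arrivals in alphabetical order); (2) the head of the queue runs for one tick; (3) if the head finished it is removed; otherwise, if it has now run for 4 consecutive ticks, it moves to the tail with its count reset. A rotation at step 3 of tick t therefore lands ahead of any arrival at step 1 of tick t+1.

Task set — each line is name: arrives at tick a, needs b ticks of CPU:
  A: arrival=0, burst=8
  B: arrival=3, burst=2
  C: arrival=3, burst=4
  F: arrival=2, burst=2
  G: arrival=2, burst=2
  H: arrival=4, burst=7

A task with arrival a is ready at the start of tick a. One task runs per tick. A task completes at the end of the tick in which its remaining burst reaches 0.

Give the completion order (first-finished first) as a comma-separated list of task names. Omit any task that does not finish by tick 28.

t=0: queue=[A] q_used=0 → run A
t=1: queue=[A] q_used=1 → run A
t=2: queue=[A,F,G] q_used=2 → run A
t=3: queue=[A,F,G,B,C] q_used=3 → run A
t=4: queue=[F,G,B,C,A,H] q_used=0 → run F
t=5: queue=[F,G,B,C,A,H] q_used=1 → run F
t=6: queue=[G,B,C,A,H] q_used=0 → run G
t=7: queue=[G,B,C,A,H] q_used=1 → run G
t=8: queue=[B,C,A,H] q_used=0 → run B
t=9: queue=[B,C,A,H] q_used=1 → run B
t=10: queue=[C,A,H] q_used=0 → run C
t=11: queue=[C,A,H] q_used=1 → run C
t=12: queue=[C,A,H] q_used=2 → run C
t=13: queue=[C,A,H] q_used=3 → run C
t=14: queue=[A,H] q_used=0 → run A
t=15: queue=[A,H] q_used=1 → run A
t=16: queue=[A,H] q_used=2 → run A
t=17: queue=[A,H] q_used=3 → run A
t=18: queue=[H] q_used=0 → run H
t=19: queue=[H] q_used=1 → run H
t=20: queue=[H] q_used=2 → run H
t=21: queue=[H] q_used=3 → run H
t=22: queue=[H] q_used=0 → run H
t=23: queue=[H] q_used=1 → run H
t=24: queue=[H] q_used=2 → run H
t=25: (idle)
t=26: (idle)
t=27: (idle)
t=28: (idle)

completion order = F, G, B, C, A, H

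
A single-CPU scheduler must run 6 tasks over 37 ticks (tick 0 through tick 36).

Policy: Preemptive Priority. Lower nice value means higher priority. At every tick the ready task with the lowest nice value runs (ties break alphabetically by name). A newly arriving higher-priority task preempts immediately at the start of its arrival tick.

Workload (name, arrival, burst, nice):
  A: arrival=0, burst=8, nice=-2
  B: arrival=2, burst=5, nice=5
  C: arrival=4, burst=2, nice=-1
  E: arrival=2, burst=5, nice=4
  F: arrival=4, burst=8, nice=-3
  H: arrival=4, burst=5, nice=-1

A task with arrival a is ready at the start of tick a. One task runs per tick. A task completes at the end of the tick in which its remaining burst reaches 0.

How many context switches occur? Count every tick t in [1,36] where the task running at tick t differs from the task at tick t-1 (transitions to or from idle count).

context switches = 7

t=0: ready={A} → run A
t=1: ready={A} → run A
t=2: ready={A,B,E} → run A
t=3: ready={A,B,E} → run A
t=4: ready={A,B,C,E,F,H} → run F
t=5: ready={A,B,C,E,F,H} → run F
t=6: ready={A,B,C,E,F,H} → run F
t=7: ready={A,B,C,E,F,H} → run F
t=8: ready={A,B,C,E,F,H} → run F
t=9: ready={A,B,C,E,F,H} → run F
t=10: ready={A,B,C,E,F,H} → run F
t=11: ready={A,B,C,E,F,H} → run F
t=12: ready={A,B,C,E,H} → run A
t=13: ready={A,B,C,E,H} → run A
t=14: ready={A,B,C,E,H} → run A
t=15: ready={A,B,C,E,H} → run A
t=16: ready={B,C,E,H} → run C
t=17: ready={B,C,E,H} → run C
t=18: ready={B,E,H} → run H
t=19: ready={B,E,H} → run H
t=20: ready={B,E,H} → run H
t=21: ready={B,E,H} → run H
t=22: ready={B,E,H} → run H
t=23: ready={B,E} → run E
t=24: ready={B,E} → run E
t=25: ready={B,E} → run E
t=26: ready={B,E} → run E
t=27: ready={B,E} → run E
t=28: ready={B} → run B
t=29: ready={B} → run B
t=30: ready={B} → run B
t=31: ready={B} → run B
t=32: ready={B} → run B
t=33: (idle)
t=34: (idle)
t=35: (idle)
t=36: (idle)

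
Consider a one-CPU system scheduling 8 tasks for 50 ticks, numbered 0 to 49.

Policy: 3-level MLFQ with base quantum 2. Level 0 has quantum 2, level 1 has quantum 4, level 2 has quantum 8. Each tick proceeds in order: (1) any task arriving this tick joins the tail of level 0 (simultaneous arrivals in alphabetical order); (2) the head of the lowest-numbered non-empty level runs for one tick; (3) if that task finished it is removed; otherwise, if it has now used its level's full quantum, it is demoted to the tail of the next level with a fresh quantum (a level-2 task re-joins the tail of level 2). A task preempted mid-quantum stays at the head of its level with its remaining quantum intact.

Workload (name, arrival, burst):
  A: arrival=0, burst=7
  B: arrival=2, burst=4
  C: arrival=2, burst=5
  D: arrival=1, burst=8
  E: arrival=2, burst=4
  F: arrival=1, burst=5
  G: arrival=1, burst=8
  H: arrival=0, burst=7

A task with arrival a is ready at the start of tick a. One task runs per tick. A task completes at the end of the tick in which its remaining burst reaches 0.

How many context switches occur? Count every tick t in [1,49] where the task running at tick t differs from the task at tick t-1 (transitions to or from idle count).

t=0: L0/L1/L2 = AH/-/- → run A
t=1: L0/L1/L2 = AHDFG/-/- → run A
t=2: L0/L1/L2 = HDFGBCE/A/- → run H
t=3: L0/L1/L2 = HDFGBCE/A/- → run H
t=4: L0/L1/L2 = DFGBCE/AH/- → run D
t=5: L0/L1/L2 = DFGBCE/AH/- → run D
t=6: L0/L1/L2 = FGBCE/AHD/- → run F
t=7: L0/L1/L2 = FGBCE/AHD/- → run F
t=8: L0/L1/L2 = GBCE/AHDF/- → run G
t=9: L0/L1/L2 = GBCE/AHDF/- → run G
t=10: L0/L1/L2 = BCE/AHDFG/- → run B
t=11: L0/L1/L2 = BCE/AHDFG/- → run B
t=12: L0/L1/L2 = CE/AHDFGB/- → run C
t=13: L0/L1/L2 = CE/AHDFGB/- → run C
t=14: L0/L1/L2 = E/AHDFGBC/- → run E
t=15: L0/L1/L2 = E/AHDFGBC/- → run E
t=16: L0/L1/L2 = -/AHDFGBCE/- → run A
t=17: L0/L1/L2 = -/AHDFGBCE/- → run A
t=18: L0/L1/L2 = -/AHDFGBCE/- → run A
t=19: L0/L1/L2 = -/AHDFGBCE/- → run A
t=20: L0/L1/L2 = -/HDFGBCE/A → run H
t=21: L0/L1/L2 = -/HDFGBCE/A → run H
t=22: L0/L1/L2 = -/HDFGBCE/A → run H
t=23: L0/L1/L2 = -/HDFGBCE/A → run H
t=24: L0/L1/L2 = -/DFGBCE/AH → run D
t=25: L0/L1/L2 = -/DFGBCE/AH → run D
t=26: L0/L1/L2 = -/DFGBCE/AH → run D
t=27: L0/L1/L2 = -/DFGBCE/AH → run D
t=28: L0/L1/L2 = -/FGBCE/AHD → run F
t=29: L0/L1/L2 = -/FGBCE/AHD → run F
t=30: L0/L1/L2 = -/FGBCE/AHD → run F
t=31: L0/L1/L2 = -/GBCE/AHD → run G
t=32: L0/L1/L2 = -/GBCE/AHD → run G
t=33: L0/L1/L2 = -/GBCE/AHD → run G
t=34: L0/L1/L2 = -/GBCE/AHD → run G
t=35: L0/L1/L2 = -/BCE/AHDG → run B
t=36: L0/L1/L2 = -/BCE/AHDG → run B
t=37: L0/L1/L2 = -/CE/AHDG → run C
t=38: L0/L1/L2 = -/CE/AHDG → run C
t=39: L0/L1/L2 = -/CE/AHDG → run C
t=40: L0/L1/L2 = -/E/AHDG → run E
t=41: L0/L1/L2 = -/E/AHDG → run E
t=42: L0/L1/L2 = -/-/AHDG → run A
t=43: L0/L1/L2 = -/-/HDG → run H
t=44: L0/L1/L2 = -/-/DG → run D
t=45: L0/L1/L2 = -/-/DG → run D
t=46: L0/L1/L2 = -/-/G → run G
t=47: L0/L1/L2 = -/-/G → run G
t=48: (idle)
t=49: (idle)

context switches = 20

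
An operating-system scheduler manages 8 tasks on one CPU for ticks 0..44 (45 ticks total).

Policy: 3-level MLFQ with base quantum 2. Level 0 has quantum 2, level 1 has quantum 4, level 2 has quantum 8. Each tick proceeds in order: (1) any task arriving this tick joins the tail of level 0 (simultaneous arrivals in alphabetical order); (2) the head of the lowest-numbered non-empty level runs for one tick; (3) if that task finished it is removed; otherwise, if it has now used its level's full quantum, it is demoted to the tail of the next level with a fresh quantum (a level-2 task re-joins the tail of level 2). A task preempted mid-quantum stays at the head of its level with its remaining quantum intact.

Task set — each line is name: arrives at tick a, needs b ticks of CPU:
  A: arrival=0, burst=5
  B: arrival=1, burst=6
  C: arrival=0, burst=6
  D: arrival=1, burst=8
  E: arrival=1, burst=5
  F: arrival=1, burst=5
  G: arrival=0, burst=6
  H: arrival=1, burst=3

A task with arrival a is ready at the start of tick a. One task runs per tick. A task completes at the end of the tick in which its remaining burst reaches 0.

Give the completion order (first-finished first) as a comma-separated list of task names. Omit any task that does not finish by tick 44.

t=0: L0/L1/L2 = ACG/-/- → run A
t=1: L0/L1/L2 = ACGBDEFH/-/- → run A
t=2: L0/L1/L2 = CGBDEFH/A/- → run C
t=3: L0/L1/L2 = CGBDEFH/A/- → run C
t=4: L0/L1/L2 = GBDEFH/AC/- → run G
t=5: L0/L1/L2 = GBDEFH/AC/- → run G
t=6: L0/L1/L2 = BDEFH/ACG/- → run B
t=7: L0/L1/L2 = BDEFH/ACG/- → run B
t=8: L0/L1/L2 = DEFH/ACGB/- → run D
t=9: L0/L1/L2 = DEFH/ACGB/- → run D
t=10: L0/L1/L2 = EFH/ACGBD/- → run E
t=11: L0/L1/L2 = EFH/ACGBD/- → run E
t=12: L0/L1/L2 = FH/ACGBDE/- → run F
t=13: L0/L1/L2 = FH/ACGBDE/- → run F
t=14: L0/L1/L2 = H/ACGBDEF/- → run H
t=15: L0/L1/L2 = H/ACGBDEF/- → run H
t=16: L0/L1/L2 = -/ACGBDEFH/- → run A
t=17: L0/L1/L2 = -/ACGBDEFH/- → run A
t=18: L0/L1/L2 = -/ACGBDEFH/- → run A
t=19: L0/L1/L2 = -/CGBDEFH/- → run C
t=20: L0/L1/L2 = -/CGBDEFH/- → run C
t=21: L0/L1/L2 = -/CGBDEFH/- → run C
t=22: L0/L1/L2 = -/CGBDEFH/- → run C
t=23: L0/L1/L2 = -/GBDEFH/- → run G
t=24: L0/L1/L2 = -/GBDEFH/- → run G
t=25: L0/L1/L2 = -/GBDEFH/- → run G
t=26: L0/L1/L2 = -/GBDEFH/- → run G
t=27: L0/L1/L2 = -/BDEFH/- → run B
t=28: L0/L1/L2 = -/BDEFH/- → run B
t=29: L0/L1/L2 = -/BDEFH/- → run B
t=30: L0/L1/L2 = -/BDEFH/- → run B
t=31: L0/L1/L2 = -/DEFH/- → run D
t=32: L0/L1/L2 = -/DEFH/- → run D
t=33: L0/L1/L2 = -/DEFH/- → run D
t=34: L0/L1/L2 = -/DEFH/- → run D
t=35: L0/L1/L2 = -/EFH/D → run E
t=36: L0/L1/L2 = -/EFH/D → run E
t=37: L0/L1/L2 = -/EFH/D → run E
t=38: L0/L1/L2 = -/FH/D → run F
t=39: L0/L1/L2 = -/FH/D → run F
t=40: L0/L1/L2 = -/FH/D → run F
t=41: L0/L1/L2 = -/H/D → run H
t=42: L0/L1/L2 = -/-/D → run D
t=43: L0/L1/L2 = -/-/D → run D
t=44: (idle)

completion order = A, C, G, B, E, F, H, D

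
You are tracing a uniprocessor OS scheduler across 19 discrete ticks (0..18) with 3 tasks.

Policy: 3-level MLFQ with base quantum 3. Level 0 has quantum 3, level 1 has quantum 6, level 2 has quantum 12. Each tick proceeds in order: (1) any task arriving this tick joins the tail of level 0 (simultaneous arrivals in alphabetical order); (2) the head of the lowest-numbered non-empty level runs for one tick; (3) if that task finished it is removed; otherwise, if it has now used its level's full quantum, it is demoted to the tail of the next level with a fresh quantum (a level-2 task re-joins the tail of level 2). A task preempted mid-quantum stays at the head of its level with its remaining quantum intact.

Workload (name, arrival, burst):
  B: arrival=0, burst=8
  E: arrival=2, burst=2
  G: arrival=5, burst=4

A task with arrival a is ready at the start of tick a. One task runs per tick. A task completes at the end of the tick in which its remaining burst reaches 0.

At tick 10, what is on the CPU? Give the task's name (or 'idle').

t=0: L0/L1/L2 = B/-/- → run B
t=1: L0/L1/L2 = B/-/- → run B
t=2: L0/L1/L2 = BE/-/- → run B
t=3: L0/L1/L2 = E/B/- → run E
t=4: L0/L1/L2 = E/B/- → run E
t=5: L0/L1/L2 = G/B/- → run G
t=6: L0/L1/L2 = G/B/- → run G
t=7: L0/L1/L2 = G/B/- → run G
t=8: L0/L1/L2 = -/BG/- → run B
t=9: L0/L1/L2 = -/BG/- → run B
t=10: L0/L1/L2 = -/BG/- → run B
t=11: L0/L1/L2 = -/BG/- → run B
t=12: L0/L1/L2 = -/BG/- → run B
t=13: L0/L1/L2 = -/G/- → run G
t=14: (idle)
t=15: (idle)
t=16: (idle)
t=17: (idle)
t=18: (idle)

running at tick 10 = B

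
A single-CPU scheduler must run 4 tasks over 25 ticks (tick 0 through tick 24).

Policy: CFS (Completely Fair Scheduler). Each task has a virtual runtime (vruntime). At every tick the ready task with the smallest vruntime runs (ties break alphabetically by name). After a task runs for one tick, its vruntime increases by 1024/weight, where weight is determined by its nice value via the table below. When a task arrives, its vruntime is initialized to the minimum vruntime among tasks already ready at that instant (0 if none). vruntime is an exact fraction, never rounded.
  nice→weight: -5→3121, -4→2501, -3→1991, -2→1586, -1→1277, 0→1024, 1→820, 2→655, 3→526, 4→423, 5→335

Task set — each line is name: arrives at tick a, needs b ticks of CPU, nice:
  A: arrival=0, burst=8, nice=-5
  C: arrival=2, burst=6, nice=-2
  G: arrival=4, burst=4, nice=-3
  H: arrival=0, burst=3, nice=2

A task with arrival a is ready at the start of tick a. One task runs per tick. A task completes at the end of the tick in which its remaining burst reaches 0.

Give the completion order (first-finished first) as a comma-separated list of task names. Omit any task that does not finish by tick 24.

completion order = G, A, H, C

t=0: vr[A=0 H=0] → run A
t=1: vr[A=1024/3121 H=0] → run H
t=2: vr[A=1024/3121 C=1024/3121 H=1024/655] → run A
t=3: vr[A=2048/3121 C=1024/3121 H=1024/655] → run C
t=4: vr[A=2048/3121 C=2409984/2474953 G=2048/3121 H=1024/655] → run A
t=5: vr[A=3072/3121 C=2409984/2474953 G=2048/3121 H=1024/655] → run G
t=6: vr[A=3072/3121 C=2409984/2474953 G=7273472/6213911 H=1024/655] → run C
t=7: vr[A=3072/3121 C=4007936/2474953 G=7273472/6213911 H=1024/655] → run A
t=8: vr[A=4096/3121 C=4007936/2474953 G=7273472/6213911 H=1024/655] → run G
t=9: vr[A=4096/3121 C=4007936/2474953 G=10469376/6213911 H=1024/655] → run A
t=10: vr[A=5120/3121 C=4007936/2474953 G=10469376/6213911 H=1024/655] → run H
t=11: vr[A=5120/3121 C=4007936/2474953 G=10469376/6213911 H=2048/655] → run C
t=12: vr[A=5120/3121 C=5605888/2474953 G=10469376/6213911 H=2048/655] → run A
t=13: vr[A=6144/3121 C=5605888/2474953 G=10469376/6213911 H=2048/655] → run G
t=14: vr[A=6144/3121 C=5605888/2474953 G=13665280/6213911 H=2048/655] → run A
t=15: vr[A=7168/3121 C=5605888/2474953 G=13665280/6213911 H=2048/655] → run G
t=16: vr[A=7168/3121 C=5605888/2474953 H=2048/655] → run C
t=17: vr[A=7168/3121 C=7203840/2474953 H=2048/655] → run A
t=18: vr[C=7203840/2474953 H=2048/655] → run C
t=19: vr[C=8801792/2474953 H=2048/655] → run H
t=20: vr[C=8801792/2474953] → run C
t=21: (idle)
t=22: (idle)
t=23: (idle)
t=24: (idle)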